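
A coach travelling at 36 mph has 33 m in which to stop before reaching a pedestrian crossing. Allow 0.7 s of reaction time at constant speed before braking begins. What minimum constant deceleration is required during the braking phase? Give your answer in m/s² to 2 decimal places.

36 mph × 0.44704 = 16.0934 m/s.
Distance covered during reaction = 16.0934 × 0.7 = 11.265 m.
Distance available for braking: 33 − 11.265 = 21.735 m.
v² = 2a·d ⇒ a = v²/(2d) = 16.0934² / (2 × 21.735) = 258.998 / 43.470 = 5.9581 m/s².

Required deceleration ≈ 5.96 m/s²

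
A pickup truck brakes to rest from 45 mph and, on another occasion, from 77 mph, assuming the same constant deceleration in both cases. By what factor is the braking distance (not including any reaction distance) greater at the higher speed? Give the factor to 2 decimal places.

Factor ≈ 2.93

Braking distance d = v²/(2a), so with a fixed, d ∝ v².
Factor = (77/45)² = 1.7111² = 2.9279.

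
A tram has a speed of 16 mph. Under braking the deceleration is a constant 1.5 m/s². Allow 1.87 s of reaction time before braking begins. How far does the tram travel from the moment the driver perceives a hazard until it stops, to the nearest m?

16 mph × 0.44704 = 7.1526 m/s.
Reaction distance = v·t_r = 7.1526 × 1.87 = 13.375 m.
Braking distance = v²/(2a) = 7.1526² / (2 × 1.500) = 51.160 / 3.000 = 17.053 m.
Total = 13.375 + 17.053 = 30.428 m.

Total stopping distance ≈ 30 m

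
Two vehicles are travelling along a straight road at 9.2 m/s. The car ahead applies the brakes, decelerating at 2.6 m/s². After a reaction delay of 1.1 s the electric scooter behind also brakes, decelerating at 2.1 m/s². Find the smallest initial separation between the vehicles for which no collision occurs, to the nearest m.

Minimum gap ≈ 14 m

Leader travels v²/(2a_L) = 84.640 / 5.200 = 16.277 m before stopping.
Follower covers v·t_r = 9.2000 × 1.1 = 10.120 m while reacting, then v²/(2a_F) = 84.640 / 4.200 = 20.152 m while braking, for a total of 10.120 + 20.152 = 30.272 m.
Since a_F ≤ a_L and the follower starts braking later, the follower is never slower than the leader, so the closest approach is when both have stopped.
Minimum gap = 30.272 − 16.277 = 13.995 m.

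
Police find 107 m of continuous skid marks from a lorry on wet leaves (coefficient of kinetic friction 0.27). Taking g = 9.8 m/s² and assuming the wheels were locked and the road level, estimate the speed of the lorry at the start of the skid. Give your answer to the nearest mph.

Deceleration a = μg = 0.27 × 9.8 = 2.646 m/s².
v = √(2a·d) = √(2 × 2.646 × 107) = √566.244 = 23.7959 m/s.
= 23.7959 ÷ 0.44704 = 53.230 mph.

Initial speed ≈ 53 mph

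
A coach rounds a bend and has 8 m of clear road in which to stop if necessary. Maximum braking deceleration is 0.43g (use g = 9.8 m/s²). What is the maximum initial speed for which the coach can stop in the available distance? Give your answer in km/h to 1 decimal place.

Maximum speed ≈ 29.6 km/h

a = 0.43 × 9.8 = 4.214 m/s².
v²/(2a) = d ⇒ v = √(2 × 4.214 × 8) = √67.42 = 8.2110 m/s.
8.2110 m/s × 3.6 = 29.560 km/h.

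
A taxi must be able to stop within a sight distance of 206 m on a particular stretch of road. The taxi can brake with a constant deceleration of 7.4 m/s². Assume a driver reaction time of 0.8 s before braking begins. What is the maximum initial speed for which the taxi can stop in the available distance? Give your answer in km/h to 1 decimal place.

Stopping distance: v·t_r + v²/(2a) = 206 with t_r = 0.8 s and a = 7.400 m/s².
So v² + 11.840 v − 3048.80 = 0.
Positive root: v = −a·t_r + √((a·t_r)² + 2a·d) = −5.920 + √(35.046 + 3048.80) = 49.6124 m/s.
49.6124 m/s × 3.6 = 178.605 km/h.

Maximum speed ≈ 178.6 km/h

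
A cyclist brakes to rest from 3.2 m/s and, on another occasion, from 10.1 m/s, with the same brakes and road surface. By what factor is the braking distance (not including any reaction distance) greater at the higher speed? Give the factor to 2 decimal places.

Factor ≈ 9.96

Braking distance d = v²/(2a), so with a fixed, d ∝ v².
Factor = (10.1/3.2)² = 3.1562² = 9.9616.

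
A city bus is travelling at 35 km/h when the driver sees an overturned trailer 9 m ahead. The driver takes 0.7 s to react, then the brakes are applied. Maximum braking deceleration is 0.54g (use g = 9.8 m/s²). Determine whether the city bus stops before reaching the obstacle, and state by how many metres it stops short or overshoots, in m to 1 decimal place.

No — it overshoots by 6.7 m

35 km/h ÷ 3.6 = 9.7222 m/s.
a = 0.54 × 9.8 = 5.292 m/s².
Reaction distance = 9.7222 × 0.7 = 6.806 m.
Braking distance = v²/(2a) = 94.521 / 10.584 = 8.931 m.
Total stopping distance = 6.806 + 8.931 = 15.737 m, vs 9 m available — it cannot stop in time and overshoots by 15.737 − 9 = 6.737 m.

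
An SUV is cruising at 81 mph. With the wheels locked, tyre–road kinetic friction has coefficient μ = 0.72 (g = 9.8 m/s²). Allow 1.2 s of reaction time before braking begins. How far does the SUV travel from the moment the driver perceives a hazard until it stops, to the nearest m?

Total stopping distance ≈ 136 m

81 mph × 0.44704 = 36.2102 m/s.
a = μg = 0.72 × 9.8 = 7.056 m/s².
Reaction distance = v·t_r = 36.2102 × 1.2 = 43.452 m.
Braking distance = v²/(2a) = 36.2102² / (2 × 7.056) = 1311.179 / 14.112 = 92.912 m.
Total = 43.452 + 92.912 = 136.364 m.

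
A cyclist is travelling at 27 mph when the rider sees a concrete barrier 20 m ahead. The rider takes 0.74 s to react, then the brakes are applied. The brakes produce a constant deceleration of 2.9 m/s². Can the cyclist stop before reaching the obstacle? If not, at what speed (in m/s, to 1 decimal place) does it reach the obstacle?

27 mph × 0.44704 = 12.0701 m/s.
Reaction distance = 12.0701 × 0.74 = 8.932 m.
Braking distance needed to stop: v²/(2a) = 145.687 / 5.800 = 25.118 m, so total needed = 8.932 + 25.118 = 34.050 m > 20 m — it cannot stop.
Distance remaining when braking begins: 20 − 8.932 = 11.068 m.
v² = v₀² − 2a·d = 145.687 − 2 × 2.900 × 11.068 = 81.493 m²/s².
v = √81.493 = 9.027 m/s.

No — it strikes the obstacle at 9.0 m/s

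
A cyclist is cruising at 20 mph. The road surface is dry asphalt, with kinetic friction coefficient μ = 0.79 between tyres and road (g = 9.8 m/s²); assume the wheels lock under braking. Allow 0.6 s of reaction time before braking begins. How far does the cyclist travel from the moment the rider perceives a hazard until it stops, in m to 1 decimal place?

Total stopping distance ≈ 10.5 m

20 mph × 0.44704 = 8.9408 m/s.
a = μg = 0.79 × 9.8 = 7.742 m/s².
Reaction distance = v·t_r = 8.9408 × 0.6 = 5.364 m.
Braking distance = v²/(2a) = 8.9408² / (2 × 7.742) = 79.938 / 15.484 = 5.163 m.
Total = 5.364 + 5.163 = 10.527 m.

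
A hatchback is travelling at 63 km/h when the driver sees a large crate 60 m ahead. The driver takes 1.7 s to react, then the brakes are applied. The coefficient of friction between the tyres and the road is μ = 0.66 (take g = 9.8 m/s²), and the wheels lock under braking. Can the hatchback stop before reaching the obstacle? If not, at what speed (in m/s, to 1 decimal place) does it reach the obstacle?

63 km/h ÷ 3.6 = 17.5000 m/s.
a = μg = 0.66 × 9.8 = 6.468 m/s².
Reaction distance = 17.5000 × 1.7 = 29.750 m.
Braking distance = v²/(2a) = 306.250 / 12.936 = 23.674 m.
Total stopping distance = 29.750 + 23.674 = 53.424 m, vs 60 m available — it stops with 60 − 53.424 = 6.576 m to spare.

Yes — it stops about 6.6 m short of the obstacle, so it never reaches it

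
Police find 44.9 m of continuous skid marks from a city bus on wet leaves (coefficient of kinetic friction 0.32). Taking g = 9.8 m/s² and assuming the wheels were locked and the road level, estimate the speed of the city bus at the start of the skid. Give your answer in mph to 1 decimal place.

Initial speed ≈ 37.5 mph

Deceleration a = μg = 0.32 × 9.8 = 3.136 m/s².
v = √(2a·d) = √(2 × 3.136 × 44.9) = √281.613 = 16.7813 m/s.
= 16.7813 ÷ 0.44704 = 37.539 mph.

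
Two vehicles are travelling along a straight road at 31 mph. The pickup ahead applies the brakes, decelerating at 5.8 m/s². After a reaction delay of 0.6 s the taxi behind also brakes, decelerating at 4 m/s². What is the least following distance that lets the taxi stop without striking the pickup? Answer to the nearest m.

31 mph × 0.44704 = 13.8582 m/s.
Leader travels v²/(2a_L) = 192.050 / 11.600 = 16.556 m before stopping.
Follower covers v·t_r = 13.8582 × 0.6 = 8.315 m while reacting, then v²/(2a_F) = 192.050 / 8.000 = 24.006 m while braking, for a total of 8.315 + 24.006 = 32.321 m.
Since a_F ≤ a_L and the follower starts braking later, the follower is never slower than the leader, so the closest approach is when both have stopped.
Minimum gap = 32.321 − 16.556 = 15.765 m.

Minimum gap ≈ 16 m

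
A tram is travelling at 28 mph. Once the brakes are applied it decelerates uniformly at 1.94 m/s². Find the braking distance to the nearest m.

Braking distance ≈ 40 m

28 mph × 0.44704 = 12.5171 m/s.
Braking distance = v²/(2a) = 12.5171² / (2 × 1.940) = 156.678 / 3.880 = 40.381 m.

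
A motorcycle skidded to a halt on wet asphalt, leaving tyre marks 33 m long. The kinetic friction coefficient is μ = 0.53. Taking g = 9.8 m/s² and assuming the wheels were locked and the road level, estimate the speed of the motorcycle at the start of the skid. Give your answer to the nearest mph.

Deceleration a = μg = 0.53 × 9.8 = 5.194 m/s².
v = √(2a·d) = √(2 × 5.194 × 33) = √342.804 = 18.5150 m/s.
= 18.5150 ÷ 0.44704 = 41.417 mph.

Initial speed ≈ 41 mph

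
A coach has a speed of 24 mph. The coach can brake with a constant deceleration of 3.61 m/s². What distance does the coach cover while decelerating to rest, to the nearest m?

Braking distance ≈ 16 m

24 mph × 0.44704 = 10.7290 m/s.
Braking distance = v²/(2a) = 10.7290² / (2 × 3.610) = 115.111 / 7.220 = 15.943 m.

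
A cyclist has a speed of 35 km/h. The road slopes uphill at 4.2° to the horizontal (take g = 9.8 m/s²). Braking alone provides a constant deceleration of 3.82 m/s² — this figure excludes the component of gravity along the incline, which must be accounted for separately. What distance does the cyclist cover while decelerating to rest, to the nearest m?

Braking distance ≈ 10 m

35 km/h ÷ 3.6 = 9.7222 m/s.
Gravity along the uphill slope adds to the braking deceleration: a_eff = 3.820 + 9.8·sin 4.2° = 3.820 + 0.718 = 4.538 m/s².
Braking distance = v²/(2a) = 9.7222² / (2 × 4.538) = 94.521 / 9.076 = 10.414 m.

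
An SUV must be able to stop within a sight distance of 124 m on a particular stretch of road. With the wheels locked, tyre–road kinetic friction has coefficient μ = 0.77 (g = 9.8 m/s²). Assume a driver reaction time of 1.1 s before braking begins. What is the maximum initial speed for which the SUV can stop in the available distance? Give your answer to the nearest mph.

a = μg = 0.77 × 9.8 = 7.546 m/s².
Stopping distance: v·t_r + v²/(2a) = 124 with t_r = 1.1 s and a = 7.546 m/s².
So v² + 16.601 v − 1871.41 = 0.
Positive root: v = −a·t_r + √((a·t_r)² + 2a·d) = −8.301 + √(68.907 + 1871.41) = 35.7480 m/s.
35.7480 m/s ÷ 0.44704 = 79.966 mph.

Maximum speed ≈ 80 mph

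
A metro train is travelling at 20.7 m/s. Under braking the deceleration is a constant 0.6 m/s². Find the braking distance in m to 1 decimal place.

Braking distance ≈ 357.1 m

Braking distance = v²/(2a) = 20.7000² / (2 × 0.600) = 428.490 / 1.200 = 357.075 m.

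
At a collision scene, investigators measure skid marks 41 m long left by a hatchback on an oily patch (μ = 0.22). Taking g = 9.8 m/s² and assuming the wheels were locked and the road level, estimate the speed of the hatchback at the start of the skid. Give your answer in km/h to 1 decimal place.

Initial speed ≈ 47.9 km/h

Deceleration a = μg = 0.22 × 9.8 = 2.156 m/s².
v = √(2a·d) = √(2 × 2.156 × 41) = √176.792 = 13.2963 m/s.
= 13.2963 × 3.6 = 47.867 km/h.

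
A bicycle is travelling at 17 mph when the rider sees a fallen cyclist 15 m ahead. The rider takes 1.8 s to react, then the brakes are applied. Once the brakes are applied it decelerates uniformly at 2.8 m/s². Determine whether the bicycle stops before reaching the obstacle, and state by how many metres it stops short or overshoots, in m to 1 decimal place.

No — it overshoots by 9.0 m

17 mph × 0.44704 = 7.5997 m/s.
Reaction distance = 7.5997 × 1.8 = 13.679 m.
Braking distance = v²/(2a) = 57.755 / 5.600 = 10.313 m.
Total stopping distance = 13.679 + 10.313 = 23.992 m, vs 15 m available — it cannot stop in time and overshoots by 23.992 − 15 = 8.992 m.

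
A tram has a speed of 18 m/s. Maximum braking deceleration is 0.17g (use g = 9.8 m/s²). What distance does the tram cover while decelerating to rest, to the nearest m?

Braking distance ≈ 97 m

a = 0.17 × 9.8 = 1.666 m/s².
Braking distance = v²/(2a) = 18.0000² / (2 × 1.666) = 324.000 / 3.332 = 97.239 m.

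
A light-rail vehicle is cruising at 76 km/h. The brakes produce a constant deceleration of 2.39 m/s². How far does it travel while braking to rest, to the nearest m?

Braking distance ≈ 93 m

76 km/h ÷ 3.6 = 21.1111 m/s.
Braking distance = v²/(2a) = 21.1111² / (2 × 2.390) = 445.679 / 4.780 = 93.238 m.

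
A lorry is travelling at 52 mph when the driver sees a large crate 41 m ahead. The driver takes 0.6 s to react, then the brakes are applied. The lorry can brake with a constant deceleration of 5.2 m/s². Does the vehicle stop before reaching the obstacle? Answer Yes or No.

No

52 mph × 0.44704 = 23.2461 m/s.
Reaction distance = 23.2461 × 0.6 = 13.948 m.
Braking distance = v²/(2a) = 540.381 / 10.400 = 51.960 m.
Total stopping distance = 13.948 + 51.960 = 65.908 m, vs 41 m available — it cannot stop in time and overshoots by 65.908 − 41 = 24.908 m.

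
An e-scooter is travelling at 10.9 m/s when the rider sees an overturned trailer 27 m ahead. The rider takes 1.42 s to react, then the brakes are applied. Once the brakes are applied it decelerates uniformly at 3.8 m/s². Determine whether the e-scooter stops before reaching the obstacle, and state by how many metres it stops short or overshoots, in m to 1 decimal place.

Reaction distance = 10.9000 × 1.42 = 15.478 m.
Braking distance = v²/(2a) = 118.810 / 7.600 = 15.633 m.
Total stopping distance = 15.478 + 15.633 = 31.111 m, vs 27 m available — it cannot stop in time and overshoots by 31.111 − 27 = 4.111 m.

No — it overshoots by 4.1 m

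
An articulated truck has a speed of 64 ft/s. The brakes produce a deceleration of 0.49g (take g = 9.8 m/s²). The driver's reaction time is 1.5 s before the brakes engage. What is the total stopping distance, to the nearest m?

64 ft/s × 0.3048 = 19.5072 m/s.
a = 0.49 × 9.8 = 4.802 m/s².
Reaction distance = v·t_r = 19.5072 × 1.5 = 29.261 m.
Braking distance = v²/(2a) = 19.5072² / (2 × 4.802) = 380.531 / 9.604 = 39.622 m.
Total = 29.261 + 39.622 = 68.883 m.

Total stopping distance ≈ 69 m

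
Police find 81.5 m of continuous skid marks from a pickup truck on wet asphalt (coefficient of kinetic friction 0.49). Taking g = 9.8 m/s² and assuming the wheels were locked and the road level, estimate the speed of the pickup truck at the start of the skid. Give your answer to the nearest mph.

Deceleration a = μg = 0.49 × 9.8 = 4.802 m/s².
v = √(2a·d) = √(2 × 4.802 × 81.5) = √782.726 = 27.9772 m/s.
= 27.9772 ÷ 0.44704 = 62.583 mph.

Initial speed ≈ 63 mph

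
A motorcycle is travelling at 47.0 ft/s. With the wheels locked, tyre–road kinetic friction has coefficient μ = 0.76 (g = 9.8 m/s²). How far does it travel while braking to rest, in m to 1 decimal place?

47 ft/s × 0.3048 = 14.3256 m/s.
a = μg = 0.76 × 9.8 = 7.448 m/s².
Braking distance = v²/(2a) = 14.3256² / (2 × 7.448) = 205.223 / 14.896 = 13.777 m.

Braking distance ≈ 13.8 m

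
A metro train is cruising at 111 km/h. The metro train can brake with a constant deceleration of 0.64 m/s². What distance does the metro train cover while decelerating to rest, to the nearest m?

111 km/h ÷ 3.6 = 30.8333 m/s.
Braking distance = v²/(2a) = 30.8333² / (2 × 0.640) = 950.692 / 1.280 = 742.728 m.

Braking distance ≈ 743 m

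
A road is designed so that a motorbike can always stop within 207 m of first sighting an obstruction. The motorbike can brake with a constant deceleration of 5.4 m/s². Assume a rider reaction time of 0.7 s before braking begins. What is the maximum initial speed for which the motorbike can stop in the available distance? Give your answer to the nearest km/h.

Maximum speed ≈ 157 km/h

Stopping distance: v·t_r + v²/(2a) = 207 with t_r = 0.7 s and a = 5.400 m/s².
So v² + 7.560 v − 2235.60 = 0.
Positive root: v = −a·t_r + √((a·t_r)² + 2a·d) = −3.780 + √(14.288 + 2235.60) = 43.6530 m/s.
43.6530 m/s × 3.6 = 157.151 km/h.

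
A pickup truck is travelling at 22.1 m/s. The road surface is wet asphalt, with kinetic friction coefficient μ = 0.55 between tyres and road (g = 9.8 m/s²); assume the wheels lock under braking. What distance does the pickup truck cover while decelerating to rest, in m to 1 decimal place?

a = μg = 0.55 × 9.8 = 5.390 m/s².
Braking distance = v²/(2a) = 22.1000² / (2 × 5.390) = 488.410 / 10.780 = 45.307 m.

Braking distance ≈ 45.3 m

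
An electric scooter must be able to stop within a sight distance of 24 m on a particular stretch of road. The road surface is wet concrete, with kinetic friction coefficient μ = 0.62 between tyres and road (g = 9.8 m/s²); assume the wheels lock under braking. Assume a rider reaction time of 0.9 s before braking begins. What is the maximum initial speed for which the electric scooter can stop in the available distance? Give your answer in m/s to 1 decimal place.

a = μg = 0.62 × 9.8 = 6.076 m/s².
Stopping distance: v·t_r + v²/(2a) = 24 with t_r = 0.9 s and a = 6.076 m/s².
So v² + 10.937 v − 291.65 = 0.
Positive root: v = −a·t_r + √((a·t_r)² + 2a·d) = −5.468 + √(29.899 + 291.65) = 12.4638 m/s.

Maximum speed ≈ 12.5 m/s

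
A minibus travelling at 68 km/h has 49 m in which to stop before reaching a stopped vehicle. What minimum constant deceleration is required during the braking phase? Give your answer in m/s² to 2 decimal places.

68 km/h ÷ 3.6 = 18.8889 m/s.
v² = 2a·d ⇒ a = v²/(2d) = 18.8889² / (2 × 49.000) = 356.791 / 98.000 = 3.6407 m/s².

Required deceleration ≈ 3.64 m/s²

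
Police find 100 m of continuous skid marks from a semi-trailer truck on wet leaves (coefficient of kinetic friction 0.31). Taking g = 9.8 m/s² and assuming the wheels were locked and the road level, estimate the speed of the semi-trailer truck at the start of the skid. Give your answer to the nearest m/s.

Initial speed ≈ 25 m/s

Deceleration a = μg = 0.31 × 9.8 = 3.038 m/s².
v = √(2a·d) = √(2 × 3.038 × 100) = √607.600 = 24.6495 m/s.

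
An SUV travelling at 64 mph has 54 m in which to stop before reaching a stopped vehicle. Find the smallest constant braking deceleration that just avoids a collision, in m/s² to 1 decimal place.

Required deceleration ≈ 7.6 m/s²

64 mph × 0.44704 = 28.6106 m/s.
v² = 2a·d ⇒ a = v²/(2d) = 28.6106² / (2 × 54.000) = 818.566 / 108.000 = 7.5793 m/s².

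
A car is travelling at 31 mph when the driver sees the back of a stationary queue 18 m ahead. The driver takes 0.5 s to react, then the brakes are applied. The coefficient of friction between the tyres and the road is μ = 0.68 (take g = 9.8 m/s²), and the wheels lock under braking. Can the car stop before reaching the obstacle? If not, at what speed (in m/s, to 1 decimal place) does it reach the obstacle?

No — it strikes the obstacle at 6.7 m/s

31 mph × 0.44704 = 13.8582 m/s.
a = μg = 0.68 × 9.8 = 6.664 m/s².
Reaction distance = 13.8582 × 0.5 = 6.929 m.
Braking distance needed to stop: v²/(2a) = 192.050 / 13.328 = 14.410 m, so total needed = 6.929 + 14.410 = 21.339 m > 18 m — it cannot stop.
Distance remaining when braking begins: 18 − 6.929 = 11.071 m.
v² = v₀² − 2a·d = 192.050 − 2 × 6.664 × 11.071 = 44.496 m²/s².
v = √44.496 = 6.671 m/s.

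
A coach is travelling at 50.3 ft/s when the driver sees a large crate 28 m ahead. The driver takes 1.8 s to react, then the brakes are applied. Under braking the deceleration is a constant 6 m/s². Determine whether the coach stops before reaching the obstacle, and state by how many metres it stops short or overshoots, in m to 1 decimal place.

50.3 ft/s × 0.3048 = 15.3314 m/s.
Reaction distance = 15.3314 × 1.8 = 27.597 m.
Braking distance = v²/(2a) = 235.052 / 12.000 = 19.588 m.
Total stopping distance = 27.597 + 19.588 = 47.185 m, vs 28 m available — it cannot stop in time and overshoots by 47.185 − 28 = 19.185 m.

No — it overshoots by 19.2 m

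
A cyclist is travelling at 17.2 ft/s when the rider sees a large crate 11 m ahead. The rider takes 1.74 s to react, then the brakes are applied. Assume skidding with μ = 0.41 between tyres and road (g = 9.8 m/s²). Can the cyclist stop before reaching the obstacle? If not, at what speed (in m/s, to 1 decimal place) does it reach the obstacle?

17.2 ft/s × 0.3048 = 5.2426 m/s.
a = μg = 0.41 × 9.8 = 4.018 m/s².
Reaction distance = 5.2426 × 1.74 = 9.122 m.
Braking distance needed to stop: v²/(2a) = 27.485 / 8.036 = 3.420 m, so total needed = 9.122 + 3.420 = 12.542 m > 11 m — it cannot stop.
Distance remaining when braking begins: 11 − 9.122 = 1.878 m.
v² = v₀² − 2a·d = 27.485 − 2 × 4.018 × 1.878 = 12.393 m²/s².
v = √12.393 = 3.520 m/s.

No — it strikes the obstacle at 3.5 m/s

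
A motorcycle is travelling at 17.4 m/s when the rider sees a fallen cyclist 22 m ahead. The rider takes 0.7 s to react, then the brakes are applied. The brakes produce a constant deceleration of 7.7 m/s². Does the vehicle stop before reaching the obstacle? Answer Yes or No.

No

Reaction distance = 17.4000 × 0.7 = 12.180 m.
Braking distance = v²/(2a) = 302.760 / 15.400 = 19.660 m.
Total stopping distance = 12.180 + 19.660 = 31.840 m, vs 22 m available — it cannot stop in time and overshoots by 31.840 − 22 = 9.840 m.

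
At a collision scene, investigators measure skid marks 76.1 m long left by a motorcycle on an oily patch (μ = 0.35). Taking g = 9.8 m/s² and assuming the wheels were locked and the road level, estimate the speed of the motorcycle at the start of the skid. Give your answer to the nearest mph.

Deceleration a = μg = 0.35 × 9.8 = 3.430 m/s².
v = √(2a·d) = √(2 × 3.430 × 76.1) = √522.046 = 22.8483 m/s.
= 22.8483 ÷ 0.44704 = 51.110 mph.

Initial speed ≈ 51 mph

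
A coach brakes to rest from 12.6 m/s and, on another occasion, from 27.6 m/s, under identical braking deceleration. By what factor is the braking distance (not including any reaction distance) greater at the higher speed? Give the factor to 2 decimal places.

Factor ≈ 4.80

Braking distance d = v²/(2a), so with a fixed, d ∝ v².
Factor = (27.6/12.6)² = 2.1905² = 4.7983.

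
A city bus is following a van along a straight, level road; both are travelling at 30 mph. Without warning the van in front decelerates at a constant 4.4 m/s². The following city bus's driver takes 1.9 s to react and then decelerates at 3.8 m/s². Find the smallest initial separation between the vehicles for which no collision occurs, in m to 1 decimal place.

30 mph × 0.44704 = 13.4112 m/s.
Leader travels v²/(2a_L) = 179.860 / 8.800 = 20.439 m before stopping.
Follower covers v·t_r = 13.4112 × 1.9 = 25.481 m while reacting, then v²/(2a_F) = 179.860 / 7.600 = 23.666 m while braking, for a total of 25.481 + 23.666 = 49.147 m.
Since a_F ≤ a_L and the follower starts braking later, the follower is never slower than the leader, so the closest approach is when both have stopped.
Minimum gap = 49.147 − 20.439 = 28.708 m.

Minimum gap ≈ 28.7 m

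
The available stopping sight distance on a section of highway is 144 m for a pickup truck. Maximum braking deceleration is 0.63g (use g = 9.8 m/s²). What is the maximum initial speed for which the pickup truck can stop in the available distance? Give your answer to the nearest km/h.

a = 0.63 × 9.8 = 6.174 m/s².
v²/(2a) = d ⇒ v = √(2 × 6.174 × 144) = √1778.11 = 42.1676 m/s.
42.1676 m/s × 3.6 = 151.803 km/h.

Maximum speed ≈ 152 km/h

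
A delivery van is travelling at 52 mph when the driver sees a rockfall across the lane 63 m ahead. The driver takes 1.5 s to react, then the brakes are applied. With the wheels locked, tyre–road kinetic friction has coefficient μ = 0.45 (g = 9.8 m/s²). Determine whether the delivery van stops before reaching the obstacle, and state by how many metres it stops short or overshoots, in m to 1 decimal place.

No — it overshoots by 33.1 m

52 mph × 0.44704 = 23.2461 m/s.
a = μg = 0.45 × 9.8 = 4.410 m/s².
Reaction distance = 23.2461 × 1.5 = 34.869 m.
Braking distance = v²/(2a) = 540.381 / 8.820 = 61.268 m.
Total stopping distance = 34.869 + 61.268 = 96.137 m, vs 63 m available — it cannot stop in time and overshoots by 96.137 − 63 = 33.137 m.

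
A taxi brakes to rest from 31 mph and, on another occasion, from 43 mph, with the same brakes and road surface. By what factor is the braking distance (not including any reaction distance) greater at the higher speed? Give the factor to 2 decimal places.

Braking distance d = v²/(2a), so with a fixed, d ∝ v².
Factor = (43/31)² = 1.3871² = 1.9240.

Factor ≈ 1.92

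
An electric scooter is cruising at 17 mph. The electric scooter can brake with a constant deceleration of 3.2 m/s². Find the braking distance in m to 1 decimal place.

17 mph × 0.44704 = 7.5997 m/s.
Braking distance = v²/(2a) = 7.5997² / (2 × 3.200) = 57.755 / 6.400 = 9.024 m.

Braking distance ≈ 9.0 m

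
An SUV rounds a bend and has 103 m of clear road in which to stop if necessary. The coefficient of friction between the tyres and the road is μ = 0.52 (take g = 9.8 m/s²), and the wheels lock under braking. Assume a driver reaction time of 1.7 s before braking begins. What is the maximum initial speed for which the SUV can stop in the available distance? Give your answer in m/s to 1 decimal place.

Maximum speed ≈ 24.9 m/s

a = μg = 0.52 × 9.8 = 5.096 m/s².
Stopping distance: v·t_r + v²/(2a) = 103 with t_r = 1.7 s and a = 5.096 m/s².
So v² + 17.326 v − 1049.78 = 0.
Positive root: v = −a·t_r + √((a·t_r)² + 2a·d) = −8.663 + √(75.048 + 1049.78) = 24.8755 m/s.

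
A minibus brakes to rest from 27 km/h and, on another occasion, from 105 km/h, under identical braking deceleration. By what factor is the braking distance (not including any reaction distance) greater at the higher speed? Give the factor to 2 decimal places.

Braking distance d = v²/(2a), so with a fixed, d ∝ v².
Factor = (105/27)² = 3.8889² = 15.1235.

Factor ≈ 15.12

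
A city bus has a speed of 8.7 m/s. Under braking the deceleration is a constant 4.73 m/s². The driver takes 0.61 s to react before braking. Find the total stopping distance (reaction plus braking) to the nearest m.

Reaction distance = v·t_r = 8.7000 × 0.61 = 5.307 m.
Braking distance = v²/(2a) = 8.7000² / (2 × 4.730) = 75.690 / 9.460 = 8.001 m.
Total = 5.307 + 8.001 = 13.308 m.

Total stopping distance ≈ 13 m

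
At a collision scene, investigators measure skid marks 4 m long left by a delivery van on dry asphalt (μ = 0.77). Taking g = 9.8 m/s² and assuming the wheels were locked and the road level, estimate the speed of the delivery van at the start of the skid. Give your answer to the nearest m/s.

Deceleration a = μg = 0.77 × 9.8 = 7.546 m/s².
v = √(2a·d) = √(2 × 7.546 × 4) = √60.368 = 7.7697 m/s.

Initial speed ≈ 8 m/s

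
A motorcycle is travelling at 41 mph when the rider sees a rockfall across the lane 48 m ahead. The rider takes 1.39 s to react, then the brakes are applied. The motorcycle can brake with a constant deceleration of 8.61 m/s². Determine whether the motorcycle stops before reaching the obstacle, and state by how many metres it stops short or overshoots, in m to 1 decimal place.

Yes — it stops 3.0 m short of the obstacle

41 mph × 0.44704 = 18.3286 m/s.
Reaction distance = 18.3286 × 1.39 = 25.477 m.
Braking distance = v²/(2a) = 335.938 / 17.220 = 19.509 m.
Total stopping distance = 25.477 + 19.509 = 44.986 m, vs 48 m available — it stops with 48 − 44.986 = 3.014 m to spare.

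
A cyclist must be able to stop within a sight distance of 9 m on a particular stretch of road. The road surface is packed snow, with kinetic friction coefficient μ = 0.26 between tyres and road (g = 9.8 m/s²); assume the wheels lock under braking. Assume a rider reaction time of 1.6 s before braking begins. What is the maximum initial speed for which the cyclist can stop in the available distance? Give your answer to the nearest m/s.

a = μg = 0.26 × 9.8 = 2.548 m/s².
Stopping distance: v·t_r + v²/(2a) = 9 with t_r = 1.6 s and a = 2.548 m/s².
So v² + 8.154 v − 45.86 = 0.
Positive root: v = −a·t_r + √((a·t_r)² + 2a·d) = −4.077 + √(16.622 + 45.86) = 3.8276 m/s.

Maximum speed ≈ 4 m/s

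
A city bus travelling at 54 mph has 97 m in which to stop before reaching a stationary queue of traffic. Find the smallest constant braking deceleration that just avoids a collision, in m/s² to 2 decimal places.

Required deceleration ≈ 3.00 m/s²

54 mph × 0.44704 = 24.1402 m/s.
v² = 2a·d ⇒ a = v²/(2d) = 24.1402² / (2 × 97.000) = 582.749 / 194.000 = 3.0039 m/s².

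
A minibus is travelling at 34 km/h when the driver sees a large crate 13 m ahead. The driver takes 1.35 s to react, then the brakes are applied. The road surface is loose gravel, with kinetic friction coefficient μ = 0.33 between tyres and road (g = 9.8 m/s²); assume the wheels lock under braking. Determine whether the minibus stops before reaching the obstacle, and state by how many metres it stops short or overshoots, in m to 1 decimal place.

No — it overshoots by 13.5 m

34 km/h ÷ 3.6 = 9.4444 m/s.
a = μg = 0.33 × 9.8 = 3.234 m/s².
Reaction distance = 9.4444 × 1.35 = 12.750 m.
Braking distance = v²/(2a) = 89.197 / 6.468 = 13.791 m.
Total stopping distance = 12.750 + 13.791 = 26.541 m, vs 13 m available — it cannot stop in time and overshoots by 26.541 − 13 = 13.541 m.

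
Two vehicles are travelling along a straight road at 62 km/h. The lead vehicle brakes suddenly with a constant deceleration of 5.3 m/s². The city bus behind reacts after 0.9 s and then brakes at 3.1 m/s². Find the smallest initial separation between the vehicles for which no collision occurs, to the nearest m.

62 km/h ÷ 3.6 = 17.2222 m/s.
Leader travels v²/(2a_L) = 296.604 / 10.600 = 27.982 m before stopping.
Follower covers v·t_r = 17.2222 × 0.9 = 15.500 m while reacting, then v²/(2a_F) = 296.604 / 6.200 = 47.839 m while braking, for a total of 15.500 + 47.839 = 63.339 m.
Since a_F ≤ a_L and the follower starts braking later, the follower is never slower than the leader, so the closest approach is when both have stopped.
Minimum gap = 63.339 − 27.982 = 35.357 m.

Minimum gap ≈ 35 m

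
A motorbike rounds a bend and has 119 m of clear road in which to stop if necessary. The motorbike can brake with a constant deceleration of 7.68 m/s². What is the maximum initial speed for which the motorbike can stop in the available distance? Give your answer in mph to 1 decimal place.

v²/(2a) = d ⇒ v = √(2 × 7.680 × 119) = √1827.84 = 42.7532 m/s.
42.7532 m/s ÷ 0.44704 = 95.636 mph.

Maximum speed ≈ 95.6 mph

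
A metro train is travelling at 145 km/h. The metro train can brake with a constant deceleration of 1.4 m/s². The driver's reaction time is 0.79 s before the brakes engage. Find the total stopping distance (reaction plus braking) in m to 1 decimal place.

145 km/h ÷ 3.6 = 40.2778 m/s.
Reaction distance = v·t_r = 40.2778 × 0.79 = 31.819 m.
Braking distance = v²/(2a) = 40.2778² / (2 × 1.400) = 1622.301 / 2.800 = 579.393 m.
Total = 31.819 + 579.393 = 611.212 m.

Total stopping distance ≈ 611.2 m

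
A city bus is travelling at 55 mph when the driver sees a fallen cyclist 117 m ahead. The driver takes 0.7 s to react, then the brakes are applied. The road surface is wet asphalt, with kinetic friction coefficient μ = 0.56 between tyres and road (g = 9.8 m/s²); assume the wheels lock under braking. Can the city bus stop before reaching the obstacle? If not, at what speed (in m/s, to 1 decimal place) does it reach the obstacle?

55 mph × 0.44704 = 24.5872 m/s.
a = μg = 0.56 × 9.8 = 5.488 m/s².
Reaction distance = 24.5872 × 0.7 = 17.211 m.
Braking distance = v²/(2a) = 604.530 / 10.976 = 55.077 m.
Total stopping distance = 17.211 + 55.077 = 72.288 m, vs 117 m available — it stops with 117 − 72.288 = 44.712 m to spare.

Yes — it stops about 44.7 m short of the obstacle, so it never reaches it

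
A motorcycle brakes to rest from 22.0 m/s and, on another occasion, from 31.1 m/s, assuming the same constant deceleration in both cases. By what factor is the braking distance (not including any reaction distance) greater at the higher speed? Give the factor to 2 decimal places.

Factor ≈ 2.00

Braking distance d = v²/(2a), so with a fixed, d ∝ v².
Factor = (31.1/22.0)² = 1.4136² = 1.9983.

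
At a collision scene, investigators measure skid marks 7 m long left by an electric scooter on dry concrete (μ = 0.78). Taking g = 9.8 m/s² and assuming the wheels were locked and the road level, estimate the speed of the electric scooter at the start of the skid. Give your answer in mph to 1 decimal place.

Deceleration a = μg = 0.78 × 9.8 = 7.644 m/s².
v = √(2a·d) = √(2 × 7.644 × 7) = √107.016 = 10.3449 m/s.
= 10.3449 ÷ 0.44704 = 23.141 mph.

Initial speed ≈ 23.1 mph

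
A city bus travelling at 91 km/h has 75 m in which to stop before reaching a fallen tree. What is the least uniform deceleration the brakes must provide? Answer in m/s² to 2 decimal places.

Required deceleration ≈ 4.26 m/s²

91 km/h ÷ 3.6 = 25.2778 m/s.
v² = 2a·d ⇒ a = v²/(2d) = 25.2778² / (2 × 75.000) = 638.967 / 150.000 = 4.2598 m/s².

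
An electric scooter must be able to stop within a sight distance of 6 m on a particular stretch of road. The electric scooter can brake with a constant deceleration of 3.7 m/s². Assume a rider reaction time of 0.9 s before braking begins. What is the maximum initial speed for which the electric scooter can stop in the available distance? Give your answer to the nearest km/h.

Maximum speed ≈ 15 km/h

Stopping distance: v·t_r + v²/(2a) = 6 with t_r = 0.9 s and a = 3.700 m/s².
So v² + 6.660 v − 44.40 = 0.
Positive root: v = −a·t_r + √((a·t_r)² + 2a·d) = −3.330 + √(11.089 + 44.40) = 4.1191 m/s.
4.1191 m/s × 3.6 = 14.829 km/h.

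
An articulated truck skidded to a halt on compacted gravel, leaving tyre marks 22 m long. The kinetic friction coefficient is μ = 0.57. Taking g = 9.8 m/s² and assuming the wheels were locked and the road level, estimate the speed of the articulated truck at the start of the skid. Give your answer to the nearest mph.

Initial speed ≈ 35 mph

Deceleration a = μg = 0.57 × 9.8 = 5.586 m/s².
v = √(2a·d) = √(2 × 5.586 × 22) = √245.784 = 15.6775 m/s.
= 15.6775 ÷ 0.44704 = 35.070 mph.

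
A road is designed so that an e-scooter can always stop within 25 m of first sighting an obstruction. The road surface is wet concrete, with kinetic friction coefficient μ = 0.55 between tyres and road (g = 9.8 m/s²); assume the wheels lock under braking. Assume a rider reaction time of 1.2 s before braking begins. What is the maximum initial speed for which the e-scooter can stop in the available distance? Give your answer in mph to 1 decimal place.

a = μg = 0.55 × 9.8 = 5.390 m/s².
Stopping distance: v·t_r + v²/(2a) = 25 with t_r = 1.2 s and a = 5.390 m/s².
So v² + 12.936 v − 269.50 = 0.
Positive root: v = −a·t_r + √((a·t_r)² + 2a·d) = −6.468 + √(41.835 + 269.50) = 11.1767 m/s.
11.1767 m/s ÷ 0.44704 = 25.002 mph.

Maximum speed ≈ 25.0 mph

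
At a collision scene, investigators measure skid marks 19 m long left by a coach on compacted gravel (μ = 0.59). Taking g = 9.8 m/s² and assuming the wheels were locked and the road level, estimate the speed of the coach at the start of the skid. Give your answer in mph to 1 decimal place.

Initial speed ≈ 33.2 mph

Deceleration a = μg = 0.59 × 9.8 = 5.782 m/s².
v = √(2a·d) = √(2 × 5.782 × 19) = √219.716 = 14.8228 m/s.
= 14.8228 ÷ 0.44704 = 33.158 mph.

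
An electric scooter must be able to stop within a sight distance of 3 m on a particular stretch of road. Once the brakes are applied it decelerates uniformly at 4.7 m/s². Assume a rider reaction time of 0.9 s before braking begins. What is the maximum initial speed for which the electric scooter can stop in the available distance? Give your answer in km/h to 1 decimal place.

Stopping distance: v·t_r + v²/(2a) = 3 with t_r = 0.9 s and a = 4.700 m/s².
So v² + 8.460 v − 28.20 = 0.
Positive root: v = −a·t_r + √((a·t_r)² + 2a·d) = −4.230 + √(17.893 + 28.20) = 2.5592 m/s.
2.5592 m/s × 3.6 = 9.213 km/h.

Maximum speed ≈ 9.2 km/h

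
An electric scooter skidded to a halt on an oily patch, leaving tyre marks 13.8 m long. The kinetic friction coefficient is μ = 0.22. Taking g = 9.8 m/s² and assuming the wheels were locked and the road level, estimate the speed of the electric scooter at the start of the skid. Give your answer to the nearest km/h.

Deceleration a = μg = 0.22 × 9.8 = 2.156 m/s².
v = √(2a·d) = √(2 × 2.156 × 13.8) = √59.506 = 7.7140 m/s.
= 7.7140 × 3.6 = 27.770 km/h.

Initial speed ≈ 28 km/h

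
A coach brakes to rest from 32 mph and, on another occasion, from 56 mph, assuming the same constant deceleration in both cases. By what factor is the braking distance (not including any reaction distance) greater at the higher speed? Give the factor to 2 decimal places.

Braking distance d = v²/(2a), so with a fixed, d ∝ v².
Factor = (56/32)² = 1.7500² = 3.0625.

Factor ≈ 3.06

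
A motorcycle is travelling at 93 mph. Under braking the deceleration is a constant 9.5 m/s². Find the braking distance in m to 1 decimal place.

93 mph × 0.44704 = 41.5747 m/s.
Braking distance = v²/(2a) = 41.5747² / (2 × 9.500) = 1728.456 / 19.000 = 90.971 m.

Braking distance ≈ 91.0 m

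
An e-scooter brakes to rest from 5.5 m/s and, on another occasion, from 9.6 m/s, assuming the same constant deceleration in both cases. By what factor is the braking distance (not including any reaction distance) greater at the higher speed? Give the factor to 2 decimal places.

Factor ≈ 3.05

Braking distance d = v²/(2a), so with a fixed, d ∝ v².
Factor = (9.6/5.5)² = 1.7455² = 3.0468.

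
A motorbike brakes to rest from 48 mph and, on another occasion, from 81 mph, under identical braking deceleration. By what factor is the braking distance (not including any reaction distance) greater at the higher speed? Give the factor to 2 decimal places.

Braking distance d = v²/(2a), so with a fixed, d ∝ v².
Factor = (81/48)² = 1.6875² = 2.8477.

Factor ≈ 2.85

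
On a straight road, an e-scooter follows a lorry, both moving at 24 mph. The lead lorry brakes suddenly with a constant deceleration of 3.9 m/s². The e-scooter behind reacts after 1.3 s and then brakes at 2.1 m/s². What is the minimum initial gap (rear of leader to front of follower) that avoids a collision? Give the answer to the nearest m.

Minimum gap ≈ 27 m

24 mph × 0.44704 = 10.7290 m/s.
Leader travels v²/(2a_L) = 115.111 / 7.800 = 14.758 m before stopping.
Follower covers v·t_r = 10.7290 × 1.3 = 13.948 m while reacting, then v²/(2a_F) = 115.111 / 4.200 = 27.407 m while braking, for a total of 13.948 + 27.407 = 41.355 m.
Since a_F ≤ a_L and the follower starts braking later, the follower is never slower than the leader, so the closest approach is when both have stopped.
Minimum gap = 41.355 − 14.758 = 26.597 m.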